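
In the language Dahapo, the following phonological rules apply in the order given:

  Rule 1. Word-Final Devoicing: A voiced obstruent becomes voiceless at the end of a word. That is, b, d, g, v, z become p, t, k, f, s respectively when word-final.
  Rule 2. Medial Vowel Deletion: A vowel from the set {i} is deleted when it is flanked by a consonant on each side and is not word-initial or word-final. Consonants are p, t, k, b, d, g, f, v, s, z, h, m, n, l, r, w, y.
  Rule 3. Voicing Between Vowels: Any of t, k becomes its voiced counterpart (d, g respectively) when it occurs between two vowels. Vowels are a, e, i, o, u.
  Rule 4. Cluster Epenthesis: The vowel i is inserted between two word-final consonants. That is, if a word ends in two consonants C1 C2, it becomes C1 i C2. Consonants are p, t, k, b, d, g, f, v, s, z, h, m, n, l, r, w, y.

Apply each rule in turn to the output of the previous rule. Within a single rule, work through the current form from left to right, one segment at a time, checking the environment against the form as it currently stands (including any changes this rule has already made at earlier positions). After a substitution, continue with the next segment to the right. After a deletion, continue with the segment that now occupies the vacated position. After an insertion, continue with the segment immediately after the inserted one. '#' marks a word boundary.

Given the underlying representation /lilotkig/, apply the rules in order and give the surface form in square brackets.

[llotkik]

Rule 1 Word-Final Devoicing: [lilotkig] → [lilotkik]
Rule 2 Medial Vowel Deletion: [lilotkik] → [llotkk]
Rule 3 Voicing Between Vowels: no change — [llotkk]
Rule 4 Cluster Epenthesis: [llotkk] → [llotkik]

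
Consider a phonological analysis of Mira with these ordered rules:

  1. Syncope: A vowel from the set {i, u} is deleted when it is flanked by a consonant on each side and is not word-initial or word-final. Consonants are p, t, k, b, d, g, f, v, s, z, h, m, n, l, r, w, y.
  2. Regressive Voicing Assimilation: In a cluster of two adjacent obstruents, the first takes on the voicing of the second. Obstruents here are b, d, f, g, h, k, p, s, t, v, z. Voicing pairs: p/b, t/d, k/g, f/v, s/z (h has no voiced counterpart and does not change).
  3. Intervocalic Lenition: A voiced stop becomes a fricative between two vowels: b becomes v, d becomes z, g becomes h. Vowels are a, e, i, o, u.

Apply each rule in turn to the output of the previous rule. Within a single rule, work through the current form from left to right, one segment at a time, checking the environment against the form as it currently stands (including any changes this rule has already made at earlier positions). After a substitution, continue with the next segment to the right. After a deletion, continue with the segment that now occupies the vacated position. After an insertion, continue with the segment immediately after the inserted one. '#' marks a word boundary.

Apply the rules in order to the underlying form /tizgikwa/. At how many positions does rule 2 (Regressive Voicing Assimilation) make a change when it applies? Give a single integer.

1 Syncope: [tizgikwa] → [tzgkwa]
2 Regressive Voicing Assimilation: [tzgkwa] → [dzkkwa]
3 Intervocalic Lenition: no change — [dzkkwa]
Rule 2 changed 2 position(s).

2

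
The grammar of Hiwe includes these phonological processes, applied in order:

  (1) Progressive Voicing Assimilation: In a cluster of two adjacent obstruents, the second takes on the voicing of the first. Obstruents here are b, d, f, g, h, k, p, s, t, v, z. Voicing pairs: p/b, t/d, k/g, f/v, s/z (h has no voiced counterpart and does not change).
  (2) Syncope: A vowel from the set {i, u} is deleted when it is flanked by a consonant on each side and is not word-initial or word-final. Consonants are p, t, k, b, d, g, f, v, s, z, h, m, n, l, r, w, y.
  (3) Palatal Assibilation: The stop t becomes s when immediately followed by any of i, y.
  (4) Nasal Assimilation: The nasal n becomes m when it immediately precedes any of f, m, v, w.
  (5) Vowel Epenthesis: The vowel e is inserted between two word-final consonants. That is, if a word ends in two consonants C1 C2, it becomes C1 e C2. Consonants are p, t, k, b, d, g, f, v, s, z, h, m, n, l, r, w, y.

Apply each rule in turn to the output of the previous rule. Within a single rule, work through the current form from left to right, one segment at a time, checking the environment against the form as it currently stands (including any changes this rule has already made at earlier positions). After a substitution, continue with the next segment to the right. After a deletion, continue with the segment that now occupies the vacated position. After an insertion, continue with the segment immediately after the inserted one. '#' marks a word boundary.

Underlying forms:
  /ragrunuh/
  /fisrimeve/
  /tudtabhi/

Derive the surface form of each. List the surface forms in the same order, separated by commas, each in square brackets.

/ragrunuh/:
  (1) Progressive Voicing Assimilation: no change — [ragrunuh]
  (2) Syncope: [ragrunuh] → [ragrnh]
  (3) Palatal Assibilation: no change — [ragrnh]
  (4) Nasal Assimilation: no change — [ragrnh]
  (5) Vowel Epenthesis: [ragrnh] → [ragrneh]
/fisrimeve/:
  (1) Progressive Voicing Assimilation: no change — [fisrimeve]
  (2) Syncope: [fisrimeve] → [fsrmeve]
  (3) Palatal Assibilation: no change — [fsrmeve]
  (4) Nasal Assimilation: no change — [fsrmeve]
  (5) Vowel Epenthesis: no change — [fsrmeve]
/tudtabhi/:
  (1) Progressive Voicing Assimilation: [tudtabhi] → [tuddabhi]
  (2) Syncope: [tuddabhi] → [tddabhi]
  (3) Palatal Assibilation: no change — [tddabhi]
  (4) Nasal Assimilation: no change — [tddabhi]
  (5) Vowel Epenthesis: no change — [tddabhi]

[ragrneh], [fsrmeve], [tddabhi]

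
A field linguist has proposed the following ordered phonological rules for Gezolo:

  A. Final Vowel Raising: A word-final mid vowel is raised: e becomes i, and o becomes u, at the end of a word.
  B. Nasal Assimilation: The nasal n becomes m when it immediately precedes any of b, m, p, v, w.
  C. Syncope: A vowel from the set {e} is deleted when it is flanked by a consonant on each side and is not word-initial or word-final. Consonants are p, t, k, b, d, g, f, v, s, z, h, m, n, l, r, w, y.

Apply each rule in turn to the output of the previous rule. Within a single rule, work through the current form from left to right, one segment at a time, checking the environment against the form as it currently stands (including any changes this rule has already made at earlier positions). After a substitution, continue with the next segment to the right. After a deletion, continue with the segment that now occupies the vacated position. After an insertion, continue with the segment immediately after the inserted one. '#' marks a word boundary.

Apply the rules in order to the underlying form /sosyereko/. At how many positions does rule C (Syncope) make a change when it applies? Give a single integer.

A Final Vowel Raising: [sosyereko] → [sosyereku]
B Nasal Assimilation: no change — [sosyereku]
C Syncope: [sosyereku] → [sosyrku]
Rule C changed 2 position(s).

2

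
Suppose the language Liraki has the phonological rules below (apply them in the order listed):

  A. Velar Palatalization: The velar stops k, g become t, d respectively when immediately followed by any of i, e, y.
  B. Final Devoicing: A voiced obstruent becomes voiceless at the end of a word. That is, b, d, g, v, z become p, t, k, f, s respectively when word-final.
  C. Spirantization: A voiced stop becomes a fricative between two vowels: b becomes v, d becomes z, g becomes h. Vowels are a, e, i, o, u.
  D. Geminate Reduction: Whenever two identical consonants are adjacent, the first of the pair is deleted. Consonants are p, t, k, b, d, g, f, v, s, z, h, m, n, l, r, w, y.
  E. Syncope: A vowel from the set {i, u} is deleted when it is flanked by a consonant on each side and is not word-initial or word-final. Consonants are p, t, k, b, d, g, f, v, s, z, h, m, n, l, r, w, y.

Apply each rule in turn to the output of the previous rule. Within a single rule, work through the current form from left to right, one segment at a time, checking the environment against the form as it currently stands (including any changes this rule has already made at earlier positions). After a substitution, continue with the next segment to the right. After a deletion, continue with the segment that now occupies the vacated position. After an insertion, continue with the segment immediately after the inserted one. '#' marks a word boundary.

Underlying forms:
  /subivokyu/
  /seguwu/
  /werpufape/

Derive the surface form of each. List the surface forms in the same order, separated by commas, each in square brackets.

/subivokyu/:
  A Velar Palatalization: [subivokyu] → [subivotyu]
  B Final Devoicing: no change — [subivotyu]
  C Spirantization: [subivotyu] → [suvivotyu]
  D Geminate Reduction: no change — [suvivotyu]
  E Syncope: [suvivotyu] → [svvotyu]
/seguwu/:
  A Velar Palatalization: no change — [seguwu]
  B Final Devoicing: no change — [seguwu]
  C Spirantization: [seguwu] → [sehuwu]
  D Geminate Reduction: no change — [sehuwu]
  E Syncope: [sehuwu] → [sehwu]
/werpufape/:
  A Velar Palatalization: no change — [werpufape]
  B Final Devoicing: no change — [werpufape]
  C Spirantization: no change — [werpufape]
  D Geminate Reduction: no change — [werpufape]
  E Syncope: [werpufape] → [werpfape]

[svvotyu], [sehwu], [werpfape]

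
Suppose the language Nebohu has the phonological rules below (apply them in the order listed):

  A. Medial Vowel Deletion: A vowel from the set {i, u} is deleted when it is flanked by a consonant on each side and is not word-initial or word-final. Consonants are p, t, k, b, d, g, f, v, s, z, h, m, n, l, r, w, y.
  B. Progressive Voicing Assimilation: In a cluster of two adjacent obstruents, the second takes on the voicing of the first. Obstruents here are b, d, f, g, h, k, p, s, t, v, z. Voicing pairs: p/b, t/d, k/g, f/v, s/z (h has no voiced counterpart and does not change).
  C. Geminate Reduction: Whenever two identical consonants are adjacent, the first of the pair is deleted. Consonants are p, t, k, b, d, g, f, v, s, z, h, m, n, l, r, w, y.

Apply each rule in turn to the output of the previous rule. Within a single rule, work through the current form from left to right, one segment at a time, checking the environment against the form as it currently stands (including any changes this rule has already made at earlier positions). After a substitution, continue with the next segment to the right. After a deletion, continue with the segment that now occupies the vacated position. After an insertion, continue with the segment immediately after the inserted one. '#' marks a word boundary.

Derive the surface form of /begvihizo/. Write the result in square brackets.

A Medial Vowel Deletion: [begvihizo] → [begvhzo]
B Progressive Voicing Assimilation: [begvhzo] → [begvhso]
C Geminate Reduction: no change — [begvhso]

[begvhso]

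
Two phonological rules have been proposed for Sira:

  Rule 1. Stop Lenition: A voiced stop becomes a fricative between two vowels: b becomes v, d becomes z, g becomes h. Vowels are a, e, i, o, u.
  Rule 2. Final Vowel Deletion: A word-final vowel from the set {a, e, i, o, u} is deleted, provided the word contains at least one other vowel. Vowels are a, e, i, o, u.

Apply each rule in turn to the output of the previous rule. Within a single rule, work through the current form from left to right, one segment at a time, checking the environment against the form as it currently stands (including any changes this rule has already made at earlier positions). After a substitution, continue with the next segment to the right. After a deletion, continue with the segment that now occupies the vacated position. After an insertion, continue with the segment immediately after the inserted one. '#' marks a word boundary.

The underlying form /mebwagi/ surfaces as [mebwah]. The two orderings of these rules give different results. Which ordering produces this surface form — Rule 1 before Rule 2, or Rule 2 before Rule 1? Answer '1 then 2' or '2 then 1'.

Order 1 then 2:
  1 Stop Lenition: [mebwagi] → [mebwahi]
  2 Final Vowel Deletion: [mebwahi] → [mebwah]
  result: [mebwah]
Order 2 then 1:
  2 Final Vowel Deletion: [mebwagi] → [mebwag]
  1 Stop Lenition: no change — [mebwag]
  result: [mebwag]

1 then 2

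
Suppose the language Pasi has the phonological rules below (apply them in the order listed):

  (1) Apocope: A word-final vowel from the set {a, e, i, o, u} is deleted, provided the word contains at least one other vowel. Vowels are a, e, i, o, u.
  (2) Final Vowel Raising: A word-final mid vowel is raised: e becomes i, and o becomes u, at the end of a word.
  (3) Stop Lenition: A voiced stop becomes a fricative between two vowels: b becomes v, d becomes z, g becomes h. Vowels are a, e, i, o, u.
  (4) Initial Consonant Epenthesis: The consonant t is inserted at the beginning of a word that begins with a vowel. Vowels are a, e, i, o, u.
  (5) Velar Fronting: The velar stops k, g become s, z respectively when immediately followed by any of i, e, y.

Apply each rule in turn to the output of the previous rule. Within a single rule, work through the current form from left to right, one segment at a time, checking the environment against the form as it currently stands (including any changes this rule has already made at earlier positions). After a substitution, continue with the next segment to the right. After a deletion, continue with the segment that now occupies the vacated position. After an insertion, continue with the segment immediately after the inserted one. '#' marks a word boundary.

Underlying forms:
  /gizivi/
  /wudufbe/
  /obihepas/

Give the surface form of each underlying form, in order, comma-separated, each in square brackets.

[ziziv], [wuzufb], [tovihepas]

/gizivi/:
  (1) Apocope: [gizivi] → [giziv]
  (2) Final Vowel Raising: no change — [giziv]
  (3) Stop Lenition: no change — [giziv]
  (4) Initial Consonant Epenthesis: no change — [giziv]
  (5) Velar Fronting: [giziv] → [ziziv]
/wudufbe/:
  (1) Apocope: [wudufbe] → [wudufb]
  (2) Final Vowel Raising: no change — [wudufb]
  (3) Stop Lenition: [wudufb] → [wuzufb]
  (4) Initial Consonant Epenthesis: no change — [wuzufb]
  (5) Velar Fronting: no change — [wuzufb]
/obihepas/:
  (1) Apocope: no change — [obihepas]
  (2) Final Vowel Raising: no change — [obihepas]
  (3) Stop Lenition: [obihepas] → [ovihepas]
  (4) Initial Consonant Epenthesis: [ovihepas] → [tovihepas]
  (5) Velar Fronting: no change — [tovihepas]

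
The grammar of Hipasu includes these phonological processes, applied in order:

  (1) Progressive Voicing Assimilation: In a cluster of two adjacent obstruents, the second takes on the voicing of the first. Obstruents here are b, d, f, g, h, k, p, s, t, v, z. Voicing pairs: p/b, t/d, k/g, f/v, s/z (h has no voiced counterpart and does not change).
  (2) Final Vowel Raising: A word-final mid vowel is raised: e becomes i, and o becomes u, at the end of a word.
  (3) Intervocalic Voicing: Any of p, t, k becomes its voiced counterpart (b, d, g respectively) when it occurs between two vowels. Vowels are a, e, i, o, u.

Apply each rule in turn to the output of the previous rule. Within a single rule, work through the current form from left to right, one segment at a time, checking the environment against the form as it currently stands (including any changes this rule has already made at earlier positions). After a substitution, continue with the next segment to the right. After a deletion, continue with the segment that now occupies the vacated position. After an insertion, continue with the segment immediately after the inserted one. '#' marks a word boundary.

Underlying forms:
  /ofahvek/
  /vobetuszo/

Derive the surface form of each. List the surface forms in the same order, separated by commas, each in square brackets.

[ofahfek], [vobedussu]

/ofahvek/:
  (1) Progressive Voicing Assimilation: [ofahvek] → [ofahfek]
  (2) Final Vowel Raising: no change — [ofahfek]
  (3) Intervocalic Voicing: no change — [ofahfek]
/vobetuszo/:
  (1) Progressive Voicing Assimilation: [vobetuszo] → [vobetusso]
  (2) Final Vowel Raising: [vobetusso] → [vobetussu]
  (3) Intervocalic Voicing: [vobetussu] → [vobedussu]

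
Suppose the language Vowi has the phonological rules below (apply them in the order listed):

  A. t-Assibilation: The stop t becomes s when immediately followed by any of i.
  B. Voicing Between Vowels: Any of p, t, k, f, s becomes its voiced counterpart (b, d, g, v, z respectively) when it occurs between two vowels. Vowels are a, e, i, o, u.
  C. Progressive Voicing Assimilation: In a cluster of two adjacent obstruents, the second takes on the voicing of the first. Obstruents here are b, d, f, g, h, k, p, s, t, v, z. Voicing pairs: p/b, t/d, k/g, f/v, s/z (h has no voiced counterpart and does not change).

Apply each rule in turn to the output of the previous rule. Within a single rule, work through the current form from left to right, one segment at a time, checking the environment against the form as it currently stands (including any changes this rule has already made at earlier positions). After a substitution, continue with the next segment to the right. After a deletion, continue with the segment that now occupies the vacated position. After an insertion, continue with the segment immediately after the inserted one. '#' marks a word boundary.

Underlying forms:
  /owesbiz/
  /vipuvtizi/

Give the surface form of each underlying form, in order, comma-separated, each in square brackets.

/owesbiz/:
  A t-Assibilation: no change — [owesbiz]
  B Voicing Between Vowels: no change — [owesbiz]
  C Progressive Voicing Assimilation: [owesbiz] → [owespiz]
/vipuvtizi/:
  A t-Assibilation: [vipuvtizi] → [vipuvsizi]
  B Voicing Between Vowels: [vipuvsizi] → [vibuvsizi]
  C Progressive Voicing Assimilation: [vibuvsizi] → [vibuvzizi]

[owespiz], [vibuvzizi]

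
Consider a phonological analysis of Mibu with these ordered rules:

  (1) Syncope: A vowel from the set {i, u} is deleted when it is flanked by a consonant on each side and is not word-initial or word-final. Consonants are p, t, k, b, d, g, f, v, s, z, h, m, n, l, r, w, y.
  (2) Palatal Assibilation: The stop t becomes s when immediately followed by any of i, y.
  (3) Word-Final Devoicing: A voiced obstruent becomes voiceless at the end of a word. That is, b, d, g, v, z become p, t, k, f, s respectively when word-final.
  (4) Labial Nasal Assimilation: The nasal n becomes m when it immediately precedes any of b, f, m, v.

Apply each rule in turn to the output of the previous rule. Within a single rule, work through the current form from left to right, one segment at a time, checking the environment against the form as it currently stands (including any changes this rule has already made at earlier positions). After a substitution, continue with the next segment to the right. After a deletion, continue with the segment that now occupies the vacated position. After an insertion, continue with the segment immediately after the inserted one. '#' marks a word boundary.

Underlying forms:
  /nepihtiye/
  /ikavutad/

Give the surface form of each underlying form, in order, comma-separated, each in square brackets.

[nephsye], [ikavtat]

/nepihtiye/:
  (1) Syncope: [nepihtiye] → [nephtye]
  (2) Palatal Assibilation: [nephtye] → [nephsye]
  (3) Word-Final Devoicing: no change — [nephsye]
  (4) Labial Nasal Assimilation: no change — [nephsye]
/ikavutad/:
  (1) Syncope: [ikavutad] → [ikavtad]
  (2) Palatal Assibilation: no change — [ikavtad]
  (3) Word-Final Devoicing: [ikavtad] → [ikavtat]
  (4) Labial Nasal Assimilation: no change — [ikavtat]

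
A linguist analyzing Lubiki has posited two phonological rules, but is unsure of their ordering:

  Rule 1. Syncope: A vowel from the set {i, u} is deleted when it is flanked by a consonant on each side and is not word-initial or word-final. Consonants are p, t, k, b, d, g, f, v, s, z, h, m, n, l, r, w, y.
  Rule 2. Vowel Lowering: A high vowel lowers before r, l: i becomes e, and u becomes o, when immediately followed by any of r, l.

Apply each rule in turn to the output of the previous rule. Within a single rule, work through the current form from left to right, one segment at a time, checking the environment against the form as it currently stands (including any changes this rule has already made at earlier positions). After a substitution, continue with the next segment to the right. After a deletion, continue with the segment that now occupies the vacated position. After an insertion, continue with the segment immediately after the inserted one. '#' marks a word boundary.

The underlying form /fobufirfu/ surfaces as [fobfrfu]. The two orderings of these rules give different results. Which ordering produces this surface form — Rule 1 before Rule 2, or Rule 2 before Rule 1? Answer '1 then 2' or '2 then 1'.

1 then 2

Order 1 then 2:
  1 Syncope: [fobufirfu] → [fobfrfu]
  2 Vowel Lowering: no change — [fobfrfu]
  result: [fobfrfu]
Order 2 then 1:
  2 Vowel Lowering: [fobufirfu] → [fobuferfu]
  1 Syncope: [fobuferfu] → [fobferfu]
  result: [fobferfu]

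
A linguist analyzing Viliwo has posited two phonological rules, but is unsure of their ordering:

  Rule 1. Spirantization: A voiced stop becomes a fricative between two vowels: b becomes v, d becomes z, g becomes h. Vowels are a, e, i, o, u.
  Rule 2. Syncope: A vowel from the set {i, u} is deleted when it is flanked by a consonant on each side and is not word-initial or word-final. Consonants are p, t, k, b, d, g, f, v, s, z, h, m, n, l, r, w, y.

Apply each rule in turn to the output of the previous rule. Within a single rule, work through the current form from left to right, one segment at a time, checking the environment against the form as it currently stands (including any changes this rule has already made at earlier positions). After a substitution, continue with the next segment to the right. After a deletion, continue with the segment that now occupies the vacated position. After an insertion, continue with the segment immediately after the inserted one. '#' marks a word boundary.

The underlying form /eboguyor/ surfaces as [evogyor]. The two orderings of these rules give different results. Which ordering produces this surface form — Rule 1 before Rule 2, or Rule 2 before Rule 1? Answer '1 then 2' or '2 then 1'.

Order 1 then 2:
  1 Spirantization: [eboguyor] → [evohuyor]
  2 Syncope: [evohuyor] → [evohyor]
  result: [evohyor]
Order 2 then 1:
  2 Syncope: [eboguyor] → [ebogyor]
  1 Spirantization: [ebogyor] → [evogyor]
  result: [evogyor]

2 then 1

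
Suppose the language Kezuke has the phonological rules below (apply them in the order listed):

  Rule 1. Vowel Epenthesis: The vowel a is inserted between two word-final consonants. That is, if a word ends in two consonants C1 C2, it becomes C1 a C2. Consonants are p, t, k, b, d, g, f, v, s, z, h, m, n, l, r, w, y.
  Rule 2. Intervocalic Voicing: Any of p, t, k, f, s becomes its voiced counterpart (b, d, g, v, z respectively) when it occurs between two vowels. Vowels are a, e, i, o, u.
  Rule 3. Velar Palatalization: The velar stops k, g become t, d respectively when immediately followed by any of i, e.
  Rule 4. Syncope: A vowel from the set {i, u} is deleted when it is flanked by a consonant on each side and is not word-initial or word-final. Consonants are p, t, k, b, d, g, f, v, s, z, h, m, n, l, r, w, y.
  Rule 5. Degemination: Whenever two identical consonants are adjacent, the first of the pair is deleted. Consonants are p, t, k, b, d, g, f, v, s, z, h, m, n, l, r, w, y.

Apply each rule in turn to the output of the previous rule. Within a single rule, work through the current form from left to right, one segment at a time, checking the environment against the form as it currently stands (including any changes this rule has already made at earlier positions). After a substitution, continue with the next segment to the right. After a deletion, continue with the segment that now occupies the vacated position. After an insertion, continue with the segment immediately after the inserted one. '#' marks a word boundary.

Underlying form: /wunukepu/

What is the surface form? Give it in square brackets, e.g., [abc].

[wndebu]

Rule 1 Vowel Epenthesis: no change — [wunukepu]
Rule 2 Intervocalic Voicing: [wunukepu] → [wunugebu]
Rule 3 Velar Palatalization: [wunugebu] → [wunudebu]
Rule 4 Syncope: [wunudebu] → [wndebu]
Rule 5 Degemination: no change — [wndebu]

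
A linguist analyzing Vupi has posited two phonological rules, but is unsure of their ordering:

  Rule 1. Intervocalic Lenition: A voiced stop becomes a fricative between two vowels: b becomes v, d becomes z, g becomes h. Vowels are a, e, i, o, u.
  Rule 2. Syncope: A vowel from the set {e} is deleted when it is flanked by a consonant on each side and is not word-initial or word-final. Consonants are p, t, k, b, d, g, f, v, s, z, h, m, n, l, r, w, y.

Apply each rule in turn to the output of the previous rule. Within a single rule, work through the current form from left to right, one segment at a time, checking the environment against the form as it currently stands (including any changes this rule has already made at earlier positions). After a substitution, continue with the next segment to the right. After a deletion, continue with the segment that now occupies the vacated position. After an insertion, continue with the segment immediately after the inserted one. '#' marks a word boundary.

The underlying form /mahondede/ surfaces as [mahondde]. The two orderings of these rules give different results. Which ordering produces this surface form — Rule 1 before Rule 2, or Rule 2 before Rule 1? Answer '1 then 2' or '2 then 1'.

2 then 1

Order 1 then 2:
  1 Intervocalic Lenition: [mahondede] → [mahondeze]
  2 Syncope: [mahondeze] → [mahondze]
  result: [mahondze]
Order 2 then 1:
  2 Syncope: [mahondede] → [mahondde]
  1 Intervocalic Lenition: no change — [mahondde]
  result: [mahondde]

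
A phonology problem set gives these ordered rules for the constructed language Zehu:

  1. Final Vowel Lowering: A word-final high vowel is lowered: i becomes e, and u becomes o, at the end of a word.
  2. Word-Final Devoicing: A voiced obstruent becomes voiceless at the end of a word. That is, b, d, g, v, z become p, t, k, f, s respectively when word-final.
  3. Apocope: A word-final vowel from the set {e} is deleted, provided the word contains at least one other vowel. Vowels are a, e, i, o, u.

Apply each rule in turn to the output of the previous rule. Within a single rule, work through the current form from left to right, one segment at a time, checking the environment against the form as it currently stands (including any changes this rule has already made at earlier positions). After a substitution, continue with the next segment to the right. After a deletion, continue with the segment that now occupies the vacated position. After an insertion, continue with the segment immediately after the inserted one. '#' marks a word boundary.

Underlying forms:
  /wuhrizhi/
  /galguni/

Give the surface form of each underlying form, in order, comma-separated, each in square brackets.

/wuhrizhi/:
  1 Final Vowel Lowering: [wuhrizhi] → [wuhrizhe]
  2 Word-Final Devoicing: no change — [wuhrizhe]
  3 Apocope: [wuhrizhe] → [wuhrizh]
/galguni/:
  1 Final Vowel Lowering: [galguni] → [galgune]
  2 Word-Final Devoicing: no change — [galgune]
  3 Apocope: [galgune] → [galgun]

[wuhrizh], [galgun]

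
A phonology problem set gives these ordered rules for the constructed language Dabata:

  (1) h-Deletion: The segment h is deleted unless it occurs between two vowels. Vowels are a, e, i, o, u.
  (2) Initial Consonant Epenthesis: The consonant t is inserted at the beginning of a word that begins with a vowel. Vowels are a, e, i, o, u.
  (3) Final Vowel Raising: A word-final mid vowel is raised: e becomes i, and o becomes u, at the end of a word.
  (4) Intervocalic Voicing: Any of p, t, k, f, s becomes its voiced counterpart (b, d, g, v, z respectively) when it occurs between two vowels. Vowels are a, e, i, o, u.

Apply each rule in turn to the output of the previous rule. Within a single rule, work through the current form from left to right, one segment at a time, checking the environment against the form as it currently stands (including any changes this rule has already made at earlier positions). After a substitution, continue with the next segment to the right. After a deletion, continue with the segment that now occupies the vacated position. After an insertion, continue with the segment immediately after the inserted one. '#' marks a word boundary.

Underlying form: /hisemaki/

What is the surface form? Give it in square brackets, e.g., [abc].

(1) h-Deletion: [hisemaki] → [isemaki]
(2) Initial Consonant Epenthesis: [isemaki] → [tisemaki]
(3) Final Vowel Raising: no change — [tisemaki]
(4) Intervocalic Voicing: [tisemaki] → [tizemagi]

[tizemagi]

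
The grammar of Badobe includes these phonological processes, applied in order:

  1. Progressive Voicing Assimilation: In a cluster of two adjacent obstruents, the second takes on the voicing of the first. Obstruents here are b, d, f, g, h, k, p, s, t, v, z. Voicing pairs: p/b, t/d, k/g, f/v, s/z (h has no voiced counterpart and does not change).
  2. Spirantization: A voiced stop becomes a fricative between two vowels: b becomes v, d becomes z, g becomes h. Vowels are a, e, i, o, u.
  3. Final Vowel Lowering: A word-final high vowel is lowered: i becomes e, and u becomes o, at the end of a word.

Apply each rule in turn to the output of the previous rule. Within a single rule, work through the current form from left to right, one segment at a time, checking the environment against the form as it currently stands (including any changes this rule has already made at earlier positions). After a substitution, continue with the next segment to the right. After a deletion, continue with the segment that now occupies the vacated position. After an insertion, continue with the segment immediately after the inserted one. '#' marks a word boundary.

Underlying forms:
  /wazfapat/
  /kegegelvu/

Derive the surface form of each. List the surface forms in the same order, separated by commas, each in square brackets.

[wazvapat], [kehehelvo]

/wazfapat/:
  1 Progressive Voicing Assimilation: [wazfapat] → [wazvapat]
  2 Spirantization: no change — [wazvapat]
  3 Final Vowel Lowering: no change — [wazvapat]
/kegegelvu/:
  1 Progressive Voicing Assimilation: no change — [kegegelvu]
  2 Spirantization: [kegegelvu] → [kehehelvu]
  3 Final Vowel Lowering: [kehehelvu] → [kehehelvo]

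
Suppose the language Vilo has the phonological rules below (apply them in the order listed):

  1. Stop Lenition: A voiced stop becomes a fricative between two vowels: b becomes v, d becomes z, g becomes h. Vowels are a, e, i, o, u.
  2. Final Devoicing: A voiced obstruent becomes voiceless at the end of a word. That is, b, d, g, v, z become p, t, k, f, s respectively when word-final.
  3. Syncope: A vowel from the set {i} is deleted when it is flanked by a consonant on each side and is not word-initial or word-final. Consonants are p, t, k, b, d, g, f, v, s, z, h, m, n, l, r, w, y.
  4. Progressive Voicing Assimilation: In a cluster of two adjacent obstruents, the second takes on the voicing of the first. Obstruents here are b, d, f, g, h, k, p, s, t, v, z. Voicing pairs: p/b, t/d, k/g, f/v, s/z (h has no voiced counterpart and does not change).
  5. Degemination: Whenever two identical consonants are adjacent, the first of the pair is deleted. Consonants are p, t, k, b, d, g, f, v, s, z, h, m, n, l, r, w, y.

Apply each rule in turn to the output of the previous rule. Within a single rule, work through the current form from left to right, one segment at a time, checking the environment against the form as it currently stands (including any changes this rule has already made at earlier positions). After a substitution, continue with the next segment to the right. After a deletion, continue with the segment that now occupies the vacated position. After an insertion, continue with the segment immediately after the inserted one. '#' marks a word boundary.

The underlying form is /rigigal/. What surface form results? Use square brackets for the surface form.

1 Stop Lenition: [rigigal] → [rihihal]
2 Final Devoicing: no change — [rihihal]
3 Syncope: [rihihal] → [rhhal]
4 Progressive Voicing Assimilation: no change — [rhhal]
5 Degemination: [rhhal] → [rhal]

[rhal]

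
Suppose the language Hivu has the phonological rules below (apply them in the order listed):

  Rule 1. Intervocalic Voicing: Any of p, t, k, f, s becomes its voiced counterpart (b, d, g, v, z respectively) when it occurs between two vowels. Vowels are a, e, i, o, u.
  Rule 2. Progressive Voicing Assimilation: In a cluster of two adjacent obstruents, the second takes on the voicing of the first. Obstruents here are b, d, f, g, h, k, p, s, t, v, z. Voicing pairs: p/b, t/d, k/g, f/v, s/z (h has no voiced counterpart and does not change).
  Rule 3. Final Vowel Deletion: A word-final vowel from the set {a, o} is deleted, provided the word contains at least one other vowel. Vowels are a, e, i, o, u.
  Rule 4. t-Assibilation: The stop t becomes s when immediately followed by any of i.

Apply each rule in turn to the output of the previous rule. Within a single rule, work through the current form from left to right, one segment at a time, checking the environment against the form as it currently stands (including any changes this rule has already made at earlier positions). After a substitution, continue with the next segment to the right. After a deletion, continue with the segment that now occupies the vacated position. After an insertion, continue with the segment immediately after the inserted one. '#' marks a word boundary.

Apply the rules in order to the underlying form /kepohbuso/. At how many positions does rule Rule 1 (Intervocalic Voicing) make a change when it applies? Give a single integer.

Rule 1 Intervocalic Voicing: [kepohbuso] → [kebohbuzo]
Rule 2 Progressive Voicing Assimilation: [kebohbuzo] → [kebohpuzo]
Rule 3 Final Vowel Deletion: [kebohpuzo] → [kebohpuz]
Rule 4 t-Assibilation: no change — [kebohpuz]
Rule Rule 1 changed 2 position(s).

2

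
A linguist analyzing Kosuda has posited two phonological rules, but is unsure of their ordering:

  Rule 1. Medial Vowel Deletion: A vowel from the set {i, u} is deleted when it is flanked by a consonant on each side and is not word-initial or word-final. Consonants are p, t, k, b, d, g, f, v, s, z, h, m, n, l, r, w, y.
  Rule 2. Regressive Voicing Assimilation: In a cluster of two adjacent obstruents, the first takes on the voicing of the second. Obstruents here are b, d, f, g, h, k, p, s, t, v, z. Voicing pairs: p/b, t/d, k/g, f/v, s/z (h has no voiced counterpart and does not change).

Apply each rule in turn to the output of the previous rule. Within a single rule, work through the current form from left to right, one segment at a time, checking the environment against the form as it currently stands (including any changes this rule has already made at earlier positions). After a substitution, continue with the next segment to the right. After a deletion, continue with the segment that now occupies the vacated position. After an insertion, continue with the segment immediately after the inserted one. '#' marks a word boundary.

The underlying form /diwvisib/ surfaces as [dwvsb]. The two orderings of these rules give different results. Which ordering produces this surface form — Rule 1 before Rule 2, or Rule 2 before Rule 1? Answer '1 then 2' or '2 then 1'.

2 then 1

Order 1 then 2:
  1 Medial Vowel Deletion: [diwvisib] → [dwvsb]
  2 Regressive Voicing Assimilation: [dwvsb] → [dwfzb]
  result: [dwfzb]
Order 2 then 1:
  2 Regressive Voicing Assimilation: no change — [diwvisib]
  1 Medial Vowel Deletion: [diwvisib] → [dwvsb]
  result: [dwvsb]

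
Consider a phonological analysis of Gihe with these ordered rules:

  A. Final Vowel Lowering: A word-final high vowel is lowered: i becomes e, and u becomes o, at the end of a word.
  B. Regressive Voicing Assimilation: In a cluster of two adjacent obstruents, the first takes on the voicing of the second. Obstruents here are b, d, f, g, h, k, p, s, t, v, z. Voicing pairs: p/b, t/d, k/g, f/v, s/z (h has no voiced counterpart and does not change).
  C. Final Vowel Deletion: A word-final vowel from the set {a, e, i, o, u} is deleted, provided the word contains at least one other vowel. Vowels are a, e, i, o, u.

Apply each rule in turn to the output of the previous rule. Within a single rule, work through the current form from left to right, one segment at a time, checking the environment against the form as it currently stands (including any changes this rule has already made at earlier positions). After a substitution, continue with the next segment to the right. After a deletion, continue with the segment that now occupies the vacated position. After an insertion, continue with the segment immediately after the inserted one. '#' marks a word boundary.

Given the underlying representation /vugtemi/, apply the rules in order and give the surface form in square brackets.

A Final Vowel Lowering: [vugtemi] → [vugteme]
B Regressive Voicing Assimilation: [vugteme] → [vukteme]
C Final Vowel Deletion: [vukteme] → [vuktem]

[vuktem]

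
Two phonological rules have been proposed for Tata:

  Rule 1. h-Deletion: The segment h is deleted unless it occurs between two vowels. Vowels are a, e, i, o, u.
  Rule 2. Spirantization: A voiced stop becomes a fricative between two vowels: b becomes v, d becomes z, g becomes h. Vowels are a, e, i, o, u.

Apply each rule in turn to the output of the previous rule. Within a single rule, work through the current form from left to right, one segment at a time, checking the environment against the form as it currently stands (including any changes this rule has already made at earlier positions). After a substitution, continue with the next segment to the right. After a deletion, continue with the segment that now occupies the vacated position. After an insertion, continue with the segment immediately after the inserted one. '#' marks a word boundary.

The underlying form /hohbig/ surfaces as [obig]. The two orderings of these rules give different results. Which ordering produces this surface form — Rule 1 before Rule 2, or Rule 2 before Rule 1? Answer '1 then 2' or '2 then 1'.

Order 1 then 2:
  1 h-Deletion: [hohbig] → [obig]
  2 Spirantization: [obig] → [ovig]
  result: [ovig]
Order 2 then 1:
  2 Spirantization: no change — [hohbig]
  1 h-Deletion: [hohbig] → [obig]
  result: [obig]

2 then 1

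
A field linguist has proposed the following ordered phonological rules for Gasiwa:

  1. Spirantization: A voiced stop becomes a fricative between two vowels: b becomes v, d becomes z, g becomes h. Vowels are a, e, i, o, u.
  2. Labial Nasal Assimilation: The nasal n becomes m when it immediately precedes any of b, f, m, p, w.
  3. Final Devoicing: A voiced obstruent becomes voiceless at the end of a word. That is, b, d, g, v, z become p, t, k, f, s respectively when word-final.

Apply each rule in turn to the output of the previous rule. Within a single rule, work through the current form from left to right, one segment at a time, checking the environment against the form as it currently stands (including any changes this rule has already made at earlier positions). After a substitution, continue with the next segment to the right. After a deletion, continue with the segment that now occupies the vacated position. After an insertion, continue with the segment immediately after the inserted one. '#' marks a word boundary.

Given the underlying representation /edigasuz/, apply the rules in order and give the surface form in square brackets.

1 Spirantization: [edigasuz] → [ezihasuz]
2 Labial Nasal Assimilation: no change — [ezihasuz]
3 Final Devoicing: [ezihasuz] → [ezihasus]

[ezihasus]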